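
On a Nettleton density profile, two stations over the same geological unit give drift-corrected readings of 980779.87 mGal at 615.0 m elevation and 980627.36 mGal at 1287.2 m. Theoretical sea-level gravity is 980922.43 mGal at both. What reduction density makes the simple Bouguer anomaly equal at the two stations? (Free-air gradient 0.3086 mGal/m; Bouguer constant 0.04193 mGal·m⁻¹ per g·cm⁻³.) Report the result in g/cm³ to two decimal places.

Δg_obs = 980627.36 − 980779.87 = -152.51 mGal over Δh = 1287.2 − 615.0 = 672.2 m
Equal Bouguer anomalies ⇒ Δg_obs + (0.3086 − 0.04193ρ)·Δh = 0
0.3086 − 0.04193ρ = −Δg_obs/Δh = 0.22688
ρ = (0.3086 − 0.22688) / 0.04193 = 1.95 g/cm³

1.95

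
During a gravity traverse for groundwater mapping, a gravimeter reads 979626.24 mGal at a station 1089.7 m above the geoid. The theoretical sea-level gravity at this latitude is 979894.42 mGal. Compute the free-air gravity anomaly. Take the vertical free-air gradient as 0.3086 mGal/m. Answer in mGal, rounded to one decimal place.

Free-air correction = 0.3086 × 1089.7 = 336.28 mGal
Free-air anomaly = 979626.24 − 979894.42 + (336.28) = 68.10 mGal

68.1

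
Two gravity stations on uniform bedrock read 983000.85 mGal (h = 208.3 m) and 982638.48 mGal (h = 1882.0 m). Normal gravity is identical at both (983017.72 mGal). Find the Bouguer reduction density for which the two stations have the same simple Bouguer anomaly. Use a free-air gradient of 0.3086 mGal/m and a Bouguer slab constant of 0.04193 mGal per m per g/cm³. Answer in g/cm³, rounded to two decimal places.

2.20

Δg_obs = 982638.48 − 983000.85 = -362.37 mGal over Δh = 1882.0 − 208.3 = 1673.7 m
Equal Bouguer anomalies ⇒ Δg_obs + (0.3086 − 0.04193ρ)·Δh = 0
0.3086 − 0.04193ρ = −Δg_obs/Δh = 0.21651
ρ = (0.3086 − 0.21651) / 0.04193 = 2.20 g/cm³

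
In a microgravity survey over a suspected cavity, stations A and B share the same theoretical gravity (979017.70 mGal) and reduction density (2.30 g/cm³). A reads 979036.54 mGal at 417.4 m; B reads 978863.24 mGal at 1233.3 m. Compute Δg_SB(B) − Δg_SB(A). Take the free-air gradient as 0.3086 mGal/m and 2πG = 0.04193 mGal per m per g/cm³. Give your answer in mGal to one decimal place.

Δg_SB(A) = 979036.54 − 979017.70 + 0.3086×417.4 − 0.04193×2.30×417.4 = 107.40 mGal
Δg_SB(B) = 978863.24 − 979017.70 + 0.3086×1233.3 − 0.04193×2.30×1233.3 = 107.20 mGal
Difference = 107.20 − (107.40) = -0.20 mGal

-0.2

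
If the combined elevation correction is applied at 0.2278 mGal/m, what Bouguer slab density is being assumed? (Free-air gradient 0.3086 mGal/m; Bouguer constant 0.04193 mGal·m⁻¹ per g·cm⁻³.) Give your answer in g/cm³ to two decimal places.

0.2278 = 0.3086 − 0.04193 × ρ
ρ = (0.3086 − 0.2278) / 0.04193 = 1.93 g/cm³

1.93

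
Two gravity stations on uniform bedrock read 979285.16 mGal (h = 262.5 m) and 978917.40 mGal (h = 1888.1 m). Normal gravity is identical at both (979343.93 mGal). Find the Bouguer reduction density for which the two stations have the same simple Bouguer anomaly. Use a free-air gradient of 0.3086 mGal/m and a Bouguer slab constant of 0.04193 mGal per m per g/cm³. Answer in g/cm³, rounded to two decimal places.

1.96

Δg_obs = 978917.40 − 979285.16 = -367.76 mGal over Δh = 1888.1 − 262.5 = 1625.6 m
Equal Bouguer anomalies ⇒ Δg_obs + (0.3086 − 0.04193ρ)·Δh = 0
0.3086 − 0.04193ρ = −Δg_obs/Δh = 0.22623
ρ = (0.3086 − 0.22623) / 0.04193 = 1.96 g/cm³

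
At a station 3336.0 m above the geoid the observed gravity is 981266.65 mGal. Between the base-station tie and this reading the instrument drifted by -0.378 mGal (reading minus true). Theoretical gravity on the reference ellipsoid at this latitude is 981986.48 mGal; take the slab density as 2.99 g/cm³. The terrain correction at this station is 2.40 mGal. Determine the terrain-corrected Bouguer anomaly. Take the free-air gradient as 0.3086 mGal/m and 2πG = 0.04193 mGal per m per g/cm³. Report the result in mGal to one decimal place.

-105.8

Drift-corrected reading = 981266.65 − (-0.378) = 981267.028 mGal
Free-air correction = 0.3086 × 3336.0 = 1029.49 mGal
Free-air anomaly = 981267.028 − 981986.48 + (1029.49) = 310.038 mGal
Bouguer slab correction = 0.04193 × 2.99 × 3336.0 = 418.24 mGal
Simple Bouguer anomaly = 310.038 − (418.24) = -108.202 mGal
Complete Bouguer anomaly = -108.202 + 2.40 = -105.802 mGal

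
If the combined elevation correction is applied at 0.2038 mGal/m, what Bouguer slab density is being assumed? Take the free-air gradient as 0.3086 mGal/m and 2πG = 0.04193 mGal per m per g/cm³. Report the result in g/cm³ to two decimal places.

2.50

0.2038 = 0.3086 − 0.04193 × ρ
ρ = (0.3086 − 0.2038) / 0.04193 = 2.50 g/cm³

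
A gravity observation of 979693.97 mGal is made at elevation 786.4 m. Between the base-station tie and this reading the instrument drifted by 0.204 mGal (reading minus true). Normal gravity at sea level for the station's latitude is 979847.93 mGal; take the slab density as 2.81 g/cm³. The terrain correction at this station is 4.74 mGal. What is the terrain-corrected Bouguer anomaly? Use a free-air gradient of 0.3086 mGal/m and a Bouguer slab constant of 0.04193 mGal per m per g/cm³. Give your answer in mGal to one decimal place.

0.6

Drift-corrected reading = 979693.97 − (0.204) = 979693.766 mGal
Free-air correction = 0.3086 × 786.4 = 242.68 mGal
Free-air anomaly = 979693.766 − 979847.93 + (242.68) = 88.516 mGal
Bouguer slab correction = 0.04193 × 2.81 × 786.4 = 92.66 mGal
Simple Bouguer anomaly = 88.516 − (92.66) = -4.144 mGal
Complete Bouguer anomaly = -4.144 + 4.74 = 0.596 mGal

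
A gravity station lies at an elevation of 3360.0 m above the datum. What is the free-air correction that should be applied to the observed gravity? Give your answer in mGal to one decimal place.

1036.9

Free-air correction = 0.3086 × 3360.0 = 1036.9 mGal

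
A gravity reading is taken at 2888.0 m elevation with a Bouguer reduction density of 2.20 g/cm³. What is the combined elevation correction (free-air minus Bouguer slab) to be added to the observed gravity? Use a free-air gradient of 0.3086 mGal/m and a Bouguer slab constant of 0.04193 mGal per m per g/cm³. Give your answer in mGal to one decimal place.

624.8

Combined gradient = 0.3086 − 0.04193 × 2.20 = 0.2163540 mGal/m
Combined elevation correction = 0.2163540 × 2888.0 = 624.8 mGal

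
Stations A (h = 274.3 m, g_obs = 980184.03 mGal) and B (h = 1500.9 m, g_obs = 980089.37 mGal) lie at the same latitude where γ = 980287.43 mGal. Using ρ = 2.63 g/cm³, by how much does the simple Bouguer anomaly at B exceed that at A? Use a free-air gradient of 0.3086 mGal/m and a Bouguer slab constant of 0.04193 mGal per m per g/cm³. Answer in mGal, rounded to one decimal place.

148.6

Δg_SB(A) = 980184.03 − 980287.43 + 0.3086×274.3 − 0.04193×2.63×274.3 = -49.00 mGal
Δg_SB(B) = 980089.37 − 980287.43 + 0.3086×1500.9 − 0.04193×2.63×1500.9 = 99.60 mGal
Difference = 99.60 − (-49.00) = 148.60 mGal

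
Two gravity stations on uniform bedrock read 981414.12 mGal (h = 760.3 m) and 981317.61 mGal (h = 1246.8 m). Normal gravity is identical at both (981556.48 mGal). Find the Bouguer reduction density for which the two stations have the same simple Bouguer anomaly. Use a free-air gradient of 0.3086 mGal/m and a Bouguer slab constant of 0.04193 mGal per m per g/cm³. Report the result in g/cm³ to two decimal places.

2.63

Δg_obs = 981317.61 − 981414.12 = -96.51 mGal over Δh = 1246.8 − 760.3 = 486.5 m
Equal Bouguer anomalies ⇒ Δg_obs + (0.3086 − 0.04193ρ)·Δh = 0
0.3086 − 0.04193ρ = −Δg_obs/Δh = 0.19838
ρ = (0.3086 − 0.19838) / 0.04193 = 2.63 g/cm³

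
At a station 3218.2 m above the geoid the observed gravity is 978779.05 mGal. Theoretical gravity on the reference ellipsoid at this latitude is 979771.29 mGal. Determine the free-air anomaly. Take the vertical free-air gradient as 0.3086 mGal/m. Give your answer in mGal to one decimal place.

0.9

Free-air correction = 0.3086 × 3218.2 = 993.14 mGal
Free-air anomaly = 978779.05 − 979771.29 + (993.14) = 0.90 mGal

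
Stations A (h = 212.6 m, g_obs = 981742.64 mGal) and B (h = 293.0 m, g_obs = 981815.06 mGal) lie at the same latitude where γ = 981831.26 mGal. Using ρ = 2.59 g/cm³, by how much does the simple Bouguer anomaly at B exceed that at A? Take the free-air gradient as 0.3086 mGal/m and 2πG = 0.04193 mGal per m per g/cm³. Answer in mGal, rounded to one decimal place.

Δg_SB(A) = 981742.64 − 981831.26 + 0.3086×212.6 − 0.04193×2.59×212.6 = -46.10 mGal
Δg_SB(B) = 981815.06 − 981831.26 + 0.3086×293.0 − 0.04193×2.59×293.0 = 42.40 mGal
Difference = 42.40 − (-46.10) = 88.50 mGal

88.5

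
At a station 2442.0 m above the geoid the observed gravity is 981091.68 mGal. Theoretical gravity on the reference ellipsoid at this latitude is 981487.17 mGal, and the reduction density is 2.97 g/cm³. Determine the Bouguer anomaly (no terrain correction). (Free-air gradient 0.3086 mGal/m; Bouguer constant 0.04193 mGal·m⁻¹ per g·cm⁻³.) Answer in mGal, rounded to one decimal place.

Free-air correction = 0.3086 × 2442.0 = 753.60 mGal
Free-air anomaly = 981091.68 − 981487.17 + (753.60) = 358.11 mGal
Bouguer slab correction = 0.04193 × 2.97 × 2442.0 = 304.11 mGal
Simple Bouguer anomaly = 358.11 − (304.11) = 54.00 mGal

54.0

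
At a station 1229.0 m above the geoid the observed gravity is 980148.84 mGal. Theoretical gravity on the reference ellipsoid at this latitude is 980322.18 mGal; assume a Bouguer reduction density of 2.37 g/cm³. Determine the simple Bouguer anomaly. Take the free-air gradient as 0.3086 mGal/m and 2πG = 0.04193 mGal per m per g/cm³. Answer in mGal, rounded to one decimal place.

Free-air correction = 0.3086 × 1229.0 = 379.27 mGal
Free-air anomaly = 980148.84 − 980322.18 + (379.27) = 205.93 mGal
Bouguer slab correction = 0.04193 × 2.37 × 1229.0 = 122.13 mGal
Simple Bouguer anomaly = 205.93 − (122.13) = 83.80 mGal

83.8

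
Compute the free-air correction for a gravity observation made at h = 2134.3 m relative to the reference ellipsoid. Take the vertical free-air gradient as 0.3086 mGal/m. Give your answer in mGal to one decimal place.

Free-air correction = 0.3086 × 2134.3 = 658.6 mGal

658.6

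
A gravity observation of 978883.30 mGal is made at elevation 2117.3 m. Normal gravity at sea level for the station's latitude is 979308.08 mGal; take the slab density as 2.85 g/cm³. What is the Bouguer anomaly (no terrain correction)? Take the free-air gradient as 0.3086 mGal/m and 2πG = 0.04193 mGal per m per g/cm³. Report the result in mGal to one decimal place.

-24.4

Free-air correction = 0.3086 × 2117.3 = 653.40 mGal
Free-air anomaly = 978883.30 − 979308.08 + (653.40) = 228.62 mGal
Bouguer slab correction = 0.04193 × 2.85 × 2117.3 = 253.02 mGal
Simple Bouguer anomaly = 228.62 − (253.02) = -24.40 mGal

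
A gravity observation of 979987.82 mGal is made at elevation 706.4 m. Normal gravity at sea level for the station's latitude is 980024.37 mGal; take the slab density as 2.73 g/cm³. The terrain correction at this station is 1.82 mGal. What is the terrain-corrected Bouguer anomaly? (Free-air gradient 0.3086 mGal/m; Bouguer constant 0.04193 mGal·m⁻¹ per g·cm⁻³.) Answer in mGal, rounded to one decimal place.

Free-air correction = 0.3086 × 706.4 = 218.00 mGal
Free-air anomaly = 979987.82 − 980024.37 + (218.00) = 181.45 mGal
Bouguer slab correction = 0.04193 × 2.73 × 706.4 = 80.86 mGal
Simple Bouguer anomaly = 181.45 − (80.86) = 100.59 mGal
Complete Bouguer anomaly = 100.59 + 1.82 = 102.41 mGal

102.4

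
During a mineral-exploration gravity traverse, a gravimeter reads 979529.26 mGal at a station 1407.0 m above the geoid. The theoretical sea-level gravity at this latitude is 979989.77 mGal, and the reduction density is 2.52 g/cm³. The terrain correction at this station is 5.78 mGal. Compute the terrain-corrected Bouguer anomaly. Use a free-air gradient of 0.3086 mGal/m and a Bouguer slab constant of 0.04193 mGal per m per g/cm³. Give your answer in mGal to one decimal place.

-169.2

Free-air correction = 0.3086 × 1407.0 = 434.20 mGal
Free-air anomaly = 979529.26 − 979989.77 + (434.20) = -26.31 mGal
Bouguer slab correction = 0.04193 × 2.52 × 1407.0 = 148.67 mGal
Simple Bouguer anomaly = -26.31 − (148.67) = -174.98 mGal
Complete Bouguer anomaly = -174.98 + 5.78 = -169.20 mGal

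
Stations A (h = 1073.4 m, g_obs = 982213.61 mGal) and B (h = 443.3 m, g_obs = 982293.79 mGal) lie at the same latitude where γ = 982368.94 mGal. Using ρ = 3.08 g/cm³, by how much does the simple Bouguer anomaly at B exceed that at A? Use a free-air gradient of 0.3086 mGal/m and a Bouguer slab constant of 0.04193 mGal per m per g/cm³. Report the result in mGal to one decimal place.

Δg_SB(A) = 982213.61 − 982368.94 + 0.3086×1073.4 − 0.04193×3.08×1073.4 = 37.30 mGal
Δg_SB(B) = 982293.79 − 982368.94 + 0.3086×443.3 − 0.04193×3.08×443.3 = 4.40 mGal
Difference = 4.40 − (37.30) = -32.90 mGal

-32.9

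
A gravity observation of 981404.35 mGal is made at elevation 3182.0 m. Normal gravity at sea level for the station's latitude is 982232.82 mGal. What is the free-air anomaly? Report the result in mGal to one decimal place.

Free-air correction = 0.3086 × 3182.0 = 981.97 mGal
Free-air anomaly = 981404.35 − 982232.82 + (981.97) = 153.50 mGal

153.5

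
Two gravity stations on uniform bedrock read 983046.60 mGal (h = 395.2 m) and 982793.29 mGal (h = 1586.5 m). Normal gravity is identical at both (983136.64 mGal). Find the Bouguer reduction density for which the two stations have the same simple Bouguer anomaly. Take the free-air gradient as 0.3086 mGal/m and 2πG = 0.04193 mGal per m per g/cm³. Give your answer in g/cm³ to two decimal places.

Δg_obs = 982793.29 − 983046.60 = -253.31 mGal over Δh = 1586.5 − 395.2 = 1191.3 m
Equal Bouguer anomalies ⇒ Δg_obs + (0.3086 − 0.04193ρ)·Δh = 0
0.3086 − 0.04193ρ = −Δg_obs/Δh = 0.21263
ρ = (0.3086 − 0.21263) / 0.04193 = 2.29 g/cm³

2.29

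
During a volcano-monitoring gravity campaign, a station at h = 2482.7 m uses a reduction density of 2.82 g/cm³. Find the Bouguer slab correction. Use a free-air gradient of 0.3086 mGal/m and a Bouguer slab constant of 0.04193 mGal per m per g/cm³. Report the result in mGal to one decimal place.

293.6

Bouguer slab correction = 0.04193 × 2.82 × 2482.7 = 293.6 mGal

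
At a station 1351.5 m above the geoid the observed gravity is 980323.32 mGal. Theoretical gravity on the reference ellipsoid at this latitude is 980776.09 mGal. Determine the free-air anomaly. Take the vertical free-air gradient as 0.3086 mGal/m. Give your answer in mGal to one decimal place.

Free-air correction = 0.3086 × 1351.5 = 417.07 mGal
Free-air anomaly = 980323.32 − 980776.09 + (417.07) = -35.70 mGal

-35.7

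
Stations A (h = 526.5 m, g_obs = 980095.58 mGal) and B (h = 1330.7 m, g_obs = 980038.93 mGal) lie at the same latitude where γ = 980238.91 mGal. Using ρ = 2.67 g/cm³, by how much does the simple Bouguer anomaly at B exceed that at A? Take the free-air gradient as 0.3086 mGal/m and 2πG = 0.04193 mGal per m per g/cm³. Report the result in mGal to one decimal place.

Δg_SB(A) = 980095.58 − 980238.91 + 0.3086×526.5 − 0.04193×2.67×526.5 = -39.80 mGal
Δg_SB(B) = 980038.93 − 980238.91 + 0.3086×1330.7 − 0.04193×2.67×1330.7 = 61.70 mGal
Difference = 61.70 − (-39.80) = 101.50 mGal

101.5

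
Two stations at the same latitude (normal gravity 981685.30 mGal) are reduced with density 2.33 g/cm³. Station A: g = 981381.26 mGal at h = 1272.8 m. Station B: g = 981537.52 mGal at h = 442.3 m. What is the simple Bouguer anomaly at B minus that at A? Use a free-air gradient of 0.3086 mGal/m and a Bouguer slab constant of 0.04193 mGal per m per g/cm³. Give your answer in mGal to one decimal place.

Δg_SB(A) = 981381.26 − 981685.30 + 0.3086×1272.8 − 0.04193×2.33×1272.8 = -35.60 mGal
Δg_SB(B) = 981537.52 − 981685.30 + 0.3086×442.3 − 0.04193×2.33×442.3 = -54.50 mGal
Difference = -54.50 − (-35.60) = -18.90 mGal

-18.9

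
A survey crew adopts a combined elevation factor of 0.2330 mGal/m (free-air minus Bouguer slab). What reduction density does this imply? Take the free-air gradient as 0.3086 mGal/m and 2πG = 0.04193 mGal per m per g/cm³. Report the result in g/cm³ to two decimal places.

0.2330 = 0.3086 − 0.04193 × ρ
ρ = (0.3086 − 0.2330) / 0.04193 = 1.80 g/cm³

1.80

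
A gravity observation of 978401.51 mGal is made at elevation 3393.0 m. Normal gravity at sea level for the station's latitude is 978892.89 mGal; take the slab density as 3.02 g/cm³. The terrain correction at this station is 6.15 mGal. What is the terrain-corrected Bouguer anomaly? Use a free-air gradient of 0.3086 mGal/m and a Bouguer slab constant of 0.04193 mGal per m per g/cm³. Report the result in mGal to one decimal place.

132.2

Free-air correction = 0.3086 × 3393.0 = 1047.08 mGal
Free-air anomaly = 978401.51 − 978892.89 + (1047.08) = 555.70 mGal
Bouguer slab correction = 0.04193 × 3.02 × 3393.0 = 429.65 mGal
Simple Bouguer anomaly = 555.70 − (429.65) = 126.05 mGal
Complete Bouguer anomaly = 126.05 + 6.15 = 132.20 mGal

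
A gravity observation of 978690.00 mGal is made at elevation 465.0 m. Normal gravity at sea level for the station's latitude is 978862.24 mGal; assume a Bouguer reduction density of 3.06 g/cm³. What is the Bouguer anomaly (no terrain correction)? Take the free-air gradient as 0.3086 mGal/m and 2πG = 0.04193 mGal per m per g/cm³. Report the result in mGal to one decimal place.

-88.4

Free-air correction = 0.3086 × 465.0 = 143.50 mGal
Free-air anomaly = 978690.00 − 978862.24 + (143.50) = -28.74 mGal
Bouguer slab correction = 0.04193 × 3.06 × 465.0 = 59.66 mGal
Simple Bouguer anomaly = -28.74 − (59.66) = -88.40 mGal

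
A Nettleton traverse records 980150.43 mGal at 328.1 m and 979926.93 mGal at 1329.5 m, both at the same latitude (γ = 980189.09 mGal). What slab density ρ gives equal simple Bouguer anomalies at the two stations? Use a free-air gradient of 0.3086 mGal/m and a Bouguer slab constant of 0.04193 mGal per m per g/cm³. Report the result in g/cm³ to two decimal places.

2.04

Δg_obs = 979926.93 − 980150.43 = -223.50 mGal over Δh = 1329.5 − 328.1 = 1001.4 m
Equal Bouguer anomalies ⇒ Δg_obs + (0.3086 − 0.04193ρ)·Δh = 0
0.3086 − 0.04193ρ = −Δg_obs/Δh = 0.22319
ρ = (0.3086 − 0.22319) / 0.04193 = 2.04 g/cm³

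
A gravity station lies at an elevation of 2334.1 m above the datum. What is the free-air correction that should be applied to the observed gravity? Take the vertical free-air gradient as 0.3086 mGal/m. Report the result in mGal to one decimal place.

Free-air correction = 0.3086 × 2334.1 = 720.3 mGal

720.3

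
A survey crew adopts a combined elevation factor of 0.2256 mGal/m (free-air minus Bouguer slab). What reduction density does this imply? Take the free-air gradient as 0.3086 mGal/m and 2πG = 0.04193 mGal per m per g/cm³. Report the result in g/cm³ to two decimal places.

1.98

0.2256 = 0.3086 − 0.04193 × ρ
ρ = (0.3086 − 0.2256) / 0.04193 = 1.98 g/cm³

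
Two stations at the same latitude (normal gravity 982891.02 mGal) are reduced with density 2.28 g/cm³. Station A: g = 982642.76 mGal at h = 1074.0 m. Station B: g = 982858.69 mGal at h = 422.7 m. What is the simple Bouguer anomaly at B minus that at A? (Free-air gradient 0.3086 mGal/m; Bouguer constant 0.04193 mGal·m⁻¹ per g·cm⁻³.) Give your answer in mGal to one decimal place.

Δg_SB(A) = 982642.76 − 982891.02 + 0.3086×1074.0 − 0.04193×2.28×1074.0 = -19.50 mGal
Δg_SB(B) = 982858.69 − 982891.02 + 0.3086×422.7 − 0.04193×2.28×422.7 = 57.70 mGal
Difference = 57.70 − (-19.50) = 77.20 mGal

77.2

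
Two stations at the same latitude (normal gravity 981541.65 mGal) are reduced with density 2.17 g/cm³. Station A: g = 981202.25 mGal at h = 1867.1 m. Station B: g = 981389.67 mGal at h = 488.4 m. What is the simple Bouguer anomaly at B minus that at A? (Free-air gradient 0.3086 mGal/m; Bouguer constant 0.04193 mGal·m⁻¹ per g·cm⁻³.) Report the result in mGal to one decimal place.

Δg_SB(A) = 981202.25 − 981541.65 + 0.3086×1867.1 − 0.04193×2.17×1867.1 = 66.90 mGal
Δg_SB(B) = 981389.67 − 981541.65 + 0.3086×488.4 − 0.04193×2.17×488.4 = -45.70 mGal
Difference = -45.70 − (66.90) = -112.60 mGal

-112.6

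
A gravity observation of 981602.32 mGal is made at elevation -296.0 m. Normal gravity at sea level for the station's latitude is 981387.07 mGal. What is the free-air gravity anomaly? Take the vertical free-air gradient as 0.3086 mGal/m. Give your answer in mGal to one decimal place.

Free-air correction = 0.3086 × -296.0 = -91.35 mGal
Free-air anomaly = 981602.32 − 981387.07 + (-91.35) = 123.90 mGal

123.9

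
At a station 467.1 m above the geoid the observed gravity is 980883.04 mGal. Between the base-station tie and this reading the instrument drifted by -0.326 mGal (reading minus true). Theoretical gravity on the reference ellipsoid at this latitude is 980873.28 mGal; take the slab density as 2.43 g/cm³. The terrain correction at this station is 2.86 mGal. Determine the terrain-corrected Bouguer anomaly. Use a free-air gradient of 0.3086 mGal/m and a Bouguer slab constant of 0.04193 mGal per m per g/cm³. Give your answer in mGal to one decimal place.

109.5

Drift-corrected reading = 980883.04 − (-0.326) = 980883.366 mGal
Free-air correction = 0.3086 × 467.1 = 144.15 mGal
Free-air anomaly = 980883.366 − 980873.28 + (144.15) = 154.236 mGal
Bouguer slab correction = 0.04193 × 2.43 × 467.1 = 47.59 mGal
Simple Bouguer anomaly = 154.236 − (47.59) = 106.646 mGal
Complete Bouguer anomaly = 106.646 + 2.86 = 109.506 mGal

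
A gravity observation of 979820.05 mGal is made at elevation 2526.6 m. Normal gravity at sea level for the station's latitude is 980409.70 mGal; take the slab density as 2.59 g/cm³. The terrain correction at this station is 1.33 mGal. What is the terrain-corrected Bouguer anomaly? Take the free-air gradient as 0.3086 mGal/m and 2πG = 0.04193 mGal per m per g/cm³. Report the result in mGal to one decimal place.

Free-air correction = 0.3086 × 2526.6 = 779.71 mGal
Free-air anomaly = 979820.05 − 980409.70 + (779.71) = 190.06 mGal
Bouguer slab correction = 0.04193 × 2.59 × 2526.6 = 274.39 mGal
Simple Bouguer anomaly = 190.06 − (274.39) = -84.33 mGal
Complete Bouguer anomaly = -84.33 + 1.33 = -83.00 mGal

-83.0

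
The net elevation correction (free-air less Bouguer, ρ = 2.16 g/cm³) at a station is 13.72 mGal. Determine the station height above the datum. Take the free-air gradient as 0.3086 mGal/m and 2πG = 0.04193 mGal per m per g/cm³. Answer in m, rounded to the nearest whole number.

63

Combined gradient = 0.3086 − 0.04193 × 2.16 = 0.2180312 mGal/m
h = 13.72 / 0.2180312 = 62.93 m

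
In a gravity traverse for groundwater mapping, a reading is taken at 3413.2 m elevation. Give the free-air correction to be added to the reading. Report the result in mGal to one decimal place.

1053.3

Free-air correction = 0.3086 × 3413.2 = 1053.3 mGal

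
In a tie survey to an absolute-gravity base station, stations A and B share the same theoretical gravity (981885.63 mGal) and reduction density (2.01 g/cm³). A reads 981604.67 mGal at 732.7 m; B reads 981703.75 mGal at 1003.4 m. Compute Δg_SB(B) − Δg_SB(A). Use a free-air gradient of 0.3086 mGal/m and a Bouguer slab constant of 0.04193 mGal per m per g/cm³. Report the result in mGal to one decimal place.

Δg_SB(A) = 981604.67 − 981885.63 + 0.3086×732.7 − 0.04193×2.01×732.7 = -116.60 mGal
Δg_SB(B) = 981703.75 − 981885.63 + 0.3086×1003.4 − 0.04193×2.01×1003.4 = 43.20 mGal
Difference = 43.20 − (-116.60) = 159.80 mGal

159.8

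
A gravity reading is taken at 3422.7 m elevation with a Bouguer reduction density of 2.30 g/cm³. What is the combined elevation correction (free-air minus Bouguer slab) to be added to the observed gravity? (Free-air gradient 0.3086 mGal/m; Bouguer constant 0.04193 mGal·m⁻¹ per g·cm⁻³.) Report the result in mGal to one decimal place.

726.2

Combined gradient = 0.3086 − 0.04193 × 2.30 = 0.2121610 mGal/m
Combined elevation correction = 0.2121610 × 3422.7 = 726.2 mGal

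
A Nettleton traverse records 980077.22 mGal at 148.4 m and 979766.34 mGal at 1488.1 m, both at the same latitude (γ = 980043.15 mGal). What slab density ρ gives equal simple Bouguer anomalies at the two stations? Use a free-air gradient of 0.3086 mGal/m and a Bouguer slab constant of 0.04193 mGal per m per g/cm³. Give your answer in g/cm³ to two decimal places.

1.83

Δg_obs = 979766.34 − 980077.22 = -310.88 mGal over Δh = 1488.1 − 148.4 = 1339.7 m
Equal Bouguer anomalies ⇒ Δg_obs + (0.3086 − 0.04193ρ)·Δh = 0
0.3086 − 0.04193ρ = −Δg_obs/Δh = 0.23205
ρ = (0.3086 − 0.23205) / 0.04193 = 1.83 g/cm³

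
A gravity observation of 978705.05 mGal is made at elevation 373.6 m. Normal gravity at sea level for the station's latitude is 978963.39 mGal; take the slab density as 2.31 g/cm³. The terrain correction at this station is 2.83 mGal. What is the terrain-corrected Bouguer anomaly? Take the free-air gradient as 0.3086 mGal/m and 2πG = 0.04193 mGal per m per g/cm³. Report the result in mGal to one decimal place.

-176.4

Free-air correction = 0.3086 × 373.6 = 115.29 mGal
Free-air anomaly = 978705.05 − 978963.39 + (115.29) = -143.05 mGal
Bouguer slab correction = 0.04193 × 2.31 × 373.6 = 36.19 mGal
Simple Bouguer anomaly = -143.05 − (36.19) = -179.24 mGal
Complete Bouguer anomaly = -179.24 + 2.83 = -176.41 mGal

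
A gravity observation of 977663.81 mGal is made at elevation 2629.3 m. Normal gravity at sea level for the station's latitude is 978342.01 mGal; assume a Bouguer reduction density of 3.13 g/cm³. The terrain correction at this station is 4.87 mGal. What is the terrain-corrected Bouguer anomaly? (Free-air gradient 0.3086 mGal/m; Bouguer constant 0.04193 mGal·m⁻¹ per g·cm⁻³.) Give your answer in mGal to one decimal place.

Free-air correction = 0.3086 × 2629.3 = 811.40 mGal
Free-air anomaly = 977663.81 − 978342.01 + (811.40) = 133.20 mGal
Bouguer slab correction = 0.04193 × 3.13 × 2629.3 = 345.07 mGal
Simple Bouguer anomaly = 133.20 − (345.07) = -211.87 mGal
Complete Bouguer anomaly = -211.87 + 4.87 = -207.00 mGal

-207.0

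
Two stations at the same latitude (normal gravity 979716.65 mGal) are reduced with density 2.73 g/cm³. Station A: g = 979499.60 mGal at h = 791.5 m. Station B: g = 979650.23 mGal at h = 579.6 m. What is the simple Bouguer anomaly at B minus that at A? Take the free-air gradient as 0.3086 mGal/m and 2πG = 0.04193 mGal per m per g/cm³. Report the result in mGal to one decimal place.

Δg_SB(A) = 979499.60 − 979716.65 + 0.3086×791.5 − 0.04193×2.73×791.5 = -63.40 mGal
Δg_SB(B) = 979650.23 − 979716.65 + 0.3086×579.6 − 0.04193×2.73×579.6 = 46.10 mGal
Difference = 46.10 − (-63.40) = 109.50 mGal

109.5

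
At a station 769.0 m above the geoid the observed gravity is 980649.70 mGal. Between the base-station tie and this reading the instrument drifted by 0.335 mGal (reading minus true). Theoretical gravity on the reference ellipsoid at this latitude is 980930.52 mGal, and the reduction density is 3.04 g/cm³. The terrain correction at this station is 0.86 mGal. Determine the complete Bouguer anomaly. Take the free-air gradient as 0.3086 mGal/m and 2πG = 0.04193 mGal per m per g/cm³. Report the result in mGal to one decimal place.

Drift-corrected reading = 980649.70 − (0.335) = 980649.365 mGal
Free-air correction = 0.3086 × 769.0 = 237.31 mGal
Free-air anomaly = 980649.365 − 980930.52 + (237.31) = -43.845 mGal
Bouguer slab correction = 0.04193 × 3.04 × 769.0 = 98.02 mGal
Simple Bouguer anomaly = -43.845 − (98.02) = -141.865 mGal
Complete Bouguer anomaly = -141.865 + 0.86 = -141.005 mGal

-141.0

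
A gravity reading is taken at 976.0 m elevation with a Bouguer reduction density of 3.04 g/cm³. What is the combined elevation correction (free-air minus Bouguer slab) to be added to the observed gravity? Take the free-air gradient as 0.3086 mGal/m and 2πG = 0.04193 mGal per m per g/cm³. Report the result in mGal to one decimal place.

Combined gradient = 0.3086 − 0.04193 × 3.04 = 0.1811328 mGal/m
Combined elevation correction = 0.1811328 × 976.0 = 176.8 mGal

176.8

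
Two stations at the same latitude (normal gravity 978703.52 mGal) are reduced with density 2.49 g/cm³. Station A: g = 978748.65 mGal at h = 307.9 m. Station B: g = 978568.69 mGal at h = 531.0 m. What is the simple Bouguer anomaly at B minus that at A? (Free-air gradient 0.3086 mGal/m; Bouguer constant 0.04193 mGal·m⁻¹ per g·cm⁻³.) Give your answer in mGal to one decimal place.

-134.4

Δg_SB(A) = 978748.65 − 978703.52 + 0.3086×307.9 − 0.04193×2.49×307.9 = 108.00 mGal
Δg_SB(B) = 978568.69 − 978703.52 + 0.3086×531.0 − 0.04193×2.49×531.0 = -26.40 mGal
Difference = -26.40 − (108.00) = -134.40 mGal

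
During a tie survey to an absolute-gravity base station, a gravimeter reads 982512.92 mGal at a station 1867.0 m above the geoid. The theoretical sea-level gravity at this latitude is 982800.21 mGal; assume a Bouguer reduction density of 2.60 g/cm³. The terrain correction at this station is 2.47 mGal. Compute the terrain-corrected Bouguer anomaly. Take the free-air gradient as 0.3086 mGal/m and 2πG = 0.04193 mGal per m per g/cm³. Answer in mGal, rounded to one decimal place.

87.8

Free-air correction = 0.3086 × 1867.0 = 576.16 mGal
Free-air anomaly = 982512.92 − 982800.21 + (576.16) = 288.87 mGal
Bouguer slab correction = 0.04193 × 2.60 × 1867.0 = 203.54 mGal
Simple Bouguer anomaly = 288.87 − (203.54) = 85.33 mGal
Complete Bouguer anomaly = 85.33 + 2.47 = 87.80 mGal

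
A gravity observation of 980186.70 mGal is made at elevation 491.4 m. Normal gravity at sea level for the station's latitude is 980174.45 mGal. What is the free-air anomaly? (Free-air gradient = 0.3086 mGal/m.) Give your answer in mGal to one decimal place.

Free-air correction = 0.3086 × 491.4 = 151.65 mGal
Free-air anomaly = 980186.70 − 980174.45 + (151.65) = 163.90 mGal

163.9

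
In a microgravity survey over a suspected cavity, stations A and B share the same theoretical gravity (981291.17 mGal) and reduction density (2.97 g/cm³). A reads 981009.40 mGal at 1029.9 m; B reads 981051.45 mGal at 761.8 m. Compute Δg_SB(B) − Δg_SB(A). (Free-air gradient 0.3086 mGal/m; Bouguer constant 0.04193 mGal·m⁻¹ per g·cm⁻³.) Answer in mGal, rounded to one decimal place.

-7.3

Δg_SB(A) = 981009.40 − 981291.17 + 0.3086×1029.9 − 0.04193×2.97×1029.9 = -92.20 mGal
Δg_SB(B) = 981051.45 − 981291.17 + 0.3086×761.8 − 0.04193×2.97×761.8 = -99.50 mGal
Difference = -99.50 − (-92.20) = -7.30 mGal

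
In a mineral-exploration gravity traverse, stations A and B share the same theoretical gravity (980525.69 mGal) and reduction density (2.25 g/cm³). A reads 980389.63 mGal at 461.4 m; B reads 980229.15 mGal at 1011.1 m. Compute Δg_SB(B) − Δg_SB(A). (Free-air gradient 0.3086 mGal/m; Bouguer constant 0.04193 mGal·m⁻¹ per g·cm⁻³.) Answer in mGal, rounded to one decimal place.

Δg_SB(A) = 980389.63 − 980525.69 + 0.3086×461.4 − 0.04193×2.25×461.4 = -37.20 mGal
Δg_SB(B) = 980229.15 − 980525.69 + 0.3086×1011.1 − 0.04193×2.25×1011.1 = -79.90 mGal
Difference = -79.90 − (-37.20) = -42.70 mGal

-42.7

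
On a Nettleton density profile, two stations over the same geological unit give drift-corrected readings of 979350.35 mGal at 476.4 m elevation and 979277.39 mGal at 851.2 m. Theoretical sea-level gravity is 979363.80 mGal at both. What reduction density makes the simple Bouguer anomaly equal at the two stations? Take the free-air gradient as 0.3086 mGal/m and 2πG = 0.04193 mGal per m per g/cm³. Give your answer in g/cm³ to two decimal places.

Δg_obs = 979277.39 − 979350.35 = -72.96 mGal over Δh = 851.2 − 476.4 = 374.8 m
Equal Bouguer anomalies ⇒ Δg_obs + (0.3086 − 0.04193ρ)·Δh = 0
0.3086 − 0.04193ρ = −Δg_obs/Δh = 0.19466
ρ = (0.3086 − 0.19466) / 0.04193 = 2.72 g/cm³

2.72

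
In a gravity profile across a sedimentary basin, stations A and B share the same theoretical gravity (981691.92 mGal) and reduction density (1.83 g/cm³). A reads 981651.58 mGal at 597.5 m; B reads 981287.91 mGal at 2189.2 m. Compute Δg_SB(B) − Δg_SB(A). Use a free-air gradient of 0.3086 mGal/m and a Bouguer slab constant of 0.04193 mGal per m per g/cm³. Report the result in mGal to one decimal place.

5.4

Δg_SB(A) = 981651.58 − 981691.92 + 0.3086×597.5 − 0.04193×1.83×597.5 = 98.20 mGal
Δg_SB(B) = 981287.91 − 981691.92 + 0.3086×2189.2 − 0.04193×1.83×2189.2 = 103.60 mGal
Difference = 103.60 − (98.20) = 5.40 mGal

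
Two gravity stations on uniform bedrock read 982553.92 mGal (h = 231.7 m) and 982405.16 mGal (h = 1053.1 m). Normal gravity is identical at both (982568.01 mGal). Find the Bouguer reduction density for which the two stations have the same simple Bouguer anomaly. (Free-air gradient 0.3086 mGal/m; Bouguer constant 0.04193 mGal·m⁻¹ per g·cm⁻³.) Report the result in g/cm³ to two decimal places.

Δg_obs = 982405.16 − 982553.92 = -148.76 mGal over Δh = 1053.1 − 231.7 = 821.4 m
Equal Bouguer anomalies ⇒ Δg_obs + (0.3086 − 0.04193ρ)·Δh = 0
0.3086 − 0.04193ρ = −Δg_obs/Δh = 0.18111
ρ = (0.3086 − 0.18111) / 0.04193 = 3.04 g/cm³

3.04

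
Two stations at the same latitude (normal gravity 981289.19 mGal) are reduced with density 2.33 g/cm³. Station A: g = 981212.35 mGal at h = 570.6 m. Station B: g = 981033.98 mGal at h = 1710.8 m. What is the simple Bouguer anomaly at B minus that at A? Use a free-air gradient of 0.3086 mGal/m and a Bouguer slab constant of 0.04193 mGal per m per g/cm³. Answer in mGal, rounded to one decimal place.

Δg_SB(A) = 981212.35 − 981289.19 + 0.3086×570.6 − 0.04193×2.33×570.6 = 43.50 mGal
Δg_SB(B) = 981033.98 − 981289.19 + 0.3086×1710.8 − 0.04193×2.33×1710.8 = 105.60 mGal
Difference = 105.60 − (43.50) = 62.10 mGal

62.1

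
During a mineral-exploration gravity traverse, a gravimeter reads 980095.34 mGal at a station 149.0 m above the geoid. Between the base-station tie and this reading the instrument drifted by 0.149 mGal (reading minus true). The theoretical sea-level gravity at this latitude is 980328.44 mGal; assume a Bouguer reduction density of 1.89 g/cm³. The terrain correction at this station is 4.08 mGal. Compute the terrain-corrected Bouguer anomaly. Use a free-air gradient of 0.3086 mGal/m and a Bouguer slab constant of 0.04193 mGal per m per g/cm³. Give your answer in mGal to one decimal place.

Drift-corrected reading = 980095.34 − (0.149) = 980095.191 mGal
Free-air correction = 0.3086 × 149.0 = 45.98 mGal
Free-air anomaly = 980095.191 − 980328.44 + (45.98) = -187.269 mGal
Bouguer slab correction = 0.04193 × 1.89 × 149.0 = 11.81 mGal
Simple Bouguer anomaly = -187.269 − (11.81) = -199.079 mGal
Complete Bouguer anomaly = -199.079 + 4.08 = -194.999 mGal

-195.0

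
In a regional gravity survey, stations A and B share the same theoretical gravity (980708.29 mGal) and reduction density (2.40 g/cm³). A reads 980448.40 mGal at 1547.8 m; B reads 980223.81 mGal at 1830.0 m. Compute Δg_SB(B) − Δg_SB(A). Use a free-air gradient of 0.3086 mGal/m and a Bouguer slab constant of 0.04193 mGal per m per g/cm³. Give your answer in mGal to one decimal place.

-165.9

Δg_SB(A) = 980448.40 − 980708.29 + 0.3086×1547.8 − 0.04193×2.40×1547.8 = 62.00 mGal
Δg_SB(B) = 980223.81 − 980708.29 + 0.3086×1830.0 − 0.04193×2.40×1830.0 = -103.90 mGal
Difference = -103.90 − (62.00) = -165.90 mGal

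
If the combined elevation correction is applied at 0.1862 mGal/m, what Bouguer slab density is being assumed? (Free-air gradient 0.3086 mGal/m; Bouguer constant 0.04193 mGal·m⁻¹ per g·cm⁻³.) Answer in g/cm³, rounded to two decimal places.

2.92

0.1862 = 0.3086 − 0.04193 × ρ
ρ = (0.3086 − 0.1862) / 0.04193 = 2.92 g/cm³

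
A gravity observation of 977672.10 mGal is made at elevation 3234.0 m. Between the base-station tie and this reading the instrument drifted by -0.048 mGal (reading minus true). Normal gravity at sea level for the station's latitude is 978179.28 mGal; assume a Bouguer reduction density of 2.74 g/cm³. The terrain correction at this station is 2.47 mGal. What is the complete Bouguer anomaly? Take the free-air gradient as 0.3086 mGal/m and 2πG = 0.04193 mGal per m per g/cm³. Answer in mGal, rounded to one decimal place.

Drift-corrected reading = 977672.10 − (-0.048) = 977672.148 mGal
Free-air correction = 0.3086 × 3234.0 = 998.01 mGal
Free-air anomaly = 977672.148 − 978179.28 + (998.01) = 490.878 mGal
Bouguer slab correction = 0.04193 × 2.74 × 3234.0 = 371.55 mGal
Simple Bouguer anomaly = 490.878 − (371.55) = 119.328 mGal
Complete Bouguer anomaly = 119.328 + 2.47 = 121.798 mGal

121.8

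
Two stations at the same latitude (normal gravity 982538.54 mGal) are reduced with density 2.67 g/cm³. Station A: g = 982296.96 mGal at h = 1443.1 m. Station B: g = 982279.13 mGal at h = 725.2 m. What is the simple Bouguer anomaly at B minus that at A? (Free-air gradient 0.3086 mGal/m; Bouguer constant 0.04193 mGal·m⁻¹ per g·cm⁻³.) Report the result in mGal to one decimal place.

-159.0

Δg_SB(A) = 982296.96 − 982538.54 + 0.3086×1443.1 − 0.04193×2.67×1443.1 = 42.20 mGal
Δg_SB(B) = 982279.13 − 982538.54 + 0.3086×725.2 − 0.04193×2.67×725.2 = -116.80 mGal
Difference = -116.80 − (42.20) = -159.00 mGal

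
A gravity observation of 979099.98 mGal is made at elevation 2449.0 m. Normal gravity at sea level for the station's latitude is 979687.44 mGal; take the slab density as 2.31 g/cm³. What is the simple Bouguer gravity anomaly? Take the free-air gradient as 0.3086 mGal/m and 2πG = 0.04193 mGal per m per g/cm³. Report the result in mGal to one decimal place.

-68.9

Free-air correction = 0.3086 × 2449.0 = 755.76 mGal
Free-air anomaly = 979099.98 − 979687.44 + (755.76) = 168.30 mGal
Bouguer slab correction = 0.04193 × 2.31 × 2449.0 = 237.21 mGal
Simple Bouguer anomaly = 168.30 − (237.21) = -68.91 mGal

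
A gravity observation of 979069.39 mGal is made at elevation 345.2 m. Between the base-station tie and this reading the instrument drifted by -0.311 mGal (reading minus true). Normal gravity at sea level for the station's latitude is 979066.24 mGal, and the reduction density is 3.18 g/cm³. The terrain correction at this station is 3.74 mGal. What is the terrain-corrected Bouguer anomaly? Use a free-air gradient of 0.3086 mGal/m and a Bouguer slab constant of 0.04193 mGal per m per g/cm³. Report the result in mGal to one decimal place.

Drift-corrected reading = 979069.39 − (-0.311) = 979069.701 mGal
Free-air correction = 0.3086 × 345.2 = 106.53 mGal
Free-air anomaly = 979069.701 − 979066.24 + (106.53) = 109.991 mGal
Bouguer slab correction = 0.04193 × 3.18 × 345.2 = 46.03 mGal
Simple Bouguer anomaly = 109.991 − (46.03) = 63.961 mGal
Complete Bouguer anomaly = 63.961 + 3.74 = 67.701 mGal

67.7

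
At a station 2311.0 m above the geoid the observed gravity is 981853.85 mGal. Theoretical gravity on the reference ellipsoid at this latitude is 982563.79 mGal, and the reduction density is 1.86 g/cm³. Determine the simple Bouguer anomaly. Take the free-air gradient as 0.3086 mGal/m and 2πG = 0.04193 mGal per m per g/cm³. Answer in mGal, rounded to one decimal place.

-177.0

Free-air correction = 0.3086 × 2311.0 = 713.17 mGal
Free-air anomaly = 981853.85 − 982563.79 + (713.17) = 3.23 mGal
Bouguer slab correction = 0.04193 × 1.86 × 2311.0 = 180.23 mGal
Simple Bouguer anomaly = 3.23 − (180.23) = -177.00 mGal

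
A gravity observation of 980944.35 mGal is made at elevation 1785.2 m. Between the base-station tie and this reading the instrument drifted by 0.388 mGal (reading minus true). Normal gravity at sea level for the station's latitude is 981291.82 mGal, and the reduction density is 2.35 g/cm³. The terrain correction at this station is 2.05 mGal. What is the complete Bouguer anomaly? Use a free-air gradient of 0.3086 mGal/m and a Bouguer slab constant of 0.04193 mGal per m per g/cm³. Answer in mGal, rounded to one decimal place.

29.2

Drift-corrected reading = 980944.35 − (0.388) = 980943.962 mGal
Free-air correction = 0.3086 × 1785.2 = 550.91 mGal
Free-air anomaly = 980943.962 − 981291.82 + (550.91) = 203.052 mGal
Bouguer slab correction = 0.04193 × 2.35 × 1785.2 = 175.91 mGal
Simple Bouguer anomaly = 203.052 − (175.91) = 27.142 mGal
Complete Bouguer anomaly = 27.142 + 2.05 = 29.192 mGal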